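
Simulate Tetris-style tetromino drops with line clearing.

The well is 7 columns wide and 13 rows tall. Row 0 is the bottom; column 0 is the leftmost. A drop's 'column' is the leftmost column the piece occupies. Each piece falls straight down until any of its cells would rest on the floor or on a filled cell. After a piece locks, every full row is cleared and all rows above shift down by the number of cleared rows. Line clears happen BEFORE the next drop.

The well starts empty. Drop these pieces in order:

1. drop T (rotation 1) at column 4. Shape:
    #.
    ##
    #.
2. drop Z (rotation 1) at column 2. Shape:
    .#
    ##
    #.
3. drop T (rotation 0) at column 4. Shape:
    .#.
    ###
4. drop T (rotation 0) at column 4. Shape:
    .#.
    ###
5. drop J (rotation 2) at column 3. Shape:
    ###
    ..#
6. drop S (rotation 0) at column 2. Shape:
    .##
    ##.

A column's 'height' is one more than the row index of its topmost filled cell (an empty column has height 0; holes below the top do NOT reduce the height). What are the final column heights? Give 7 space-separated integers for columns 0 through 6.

Drop 1: T rot1 at col 4 lands with bottom-row=0; cleared 0 line(s) (total 0); column heights now [0 0 0 0 3 2 0], max=3
Drop 2: Z rot1 at col 2 lands with bottom-row=0; cleared 0 line(s) (total 0); column heights now [0 0 2 3 3 2 0], max=3
Drop 3: T rot0 at col 4 lands with bottom-row=3; cleared 0 line(s) (total 0); column heights now [0 0 2 3 4 5 4], max=5
Drop 4: T rot0 at col 4 lands with bottom-row=5; cleared 0 line(s) (total 0); column heights now [0 0 2 3 6 7 6], max=7
Drop 5: J rot2 at col 3 lands with bottom-row=7; cleared 0 line(s) (total 0); column heights now [0 0 2 9 9 9 6], max=9
Drop 6: S rot0 at col 2 lands with bottom-row=9; cleared 0 line(s) (total 0); column heights now [0 0 10 11 11 9 6], max=11

Answer: 0 0 10 11 11 9 6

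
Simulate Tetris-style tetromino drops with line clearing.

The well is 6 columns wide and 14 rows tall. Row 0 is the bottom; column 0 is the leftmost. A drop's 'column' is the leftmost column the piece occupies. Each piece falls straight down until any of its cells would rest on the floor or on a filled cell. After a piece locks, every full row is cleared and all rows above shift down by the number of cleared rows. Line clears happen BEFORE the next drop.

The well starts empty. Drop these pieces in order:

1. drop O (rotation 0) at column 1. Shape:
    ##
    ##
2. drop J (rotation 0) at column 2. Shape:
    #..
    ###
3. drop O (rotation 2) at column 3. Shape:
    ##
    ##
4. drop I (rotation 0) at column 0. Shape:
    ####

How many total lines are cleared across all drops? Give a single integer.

Drop 1: O rot0 at col 1 lands with bottom-row=0; cleared 0 line(s) (total 0); column heights now [0 2 2 0 0 0], max=2
Drop 2: J rot0 at col 2 lands with bottom-row=2; cleared 0 line(s) (total 0); column heights now [0 2 4 3 3 0], max=4
Drop 3: O rot2 at col 3 lands with bottom-row=3; cleared 0 line(s) (total 0); column heights now [0 2 4 5 5 0], max=5
Drop 4: I rot0 at col 0 lands with bottom-row=5; cleared 0 line(s) (total 0); column heights now [6 6 6 6 5 0], max=6

Answer: 0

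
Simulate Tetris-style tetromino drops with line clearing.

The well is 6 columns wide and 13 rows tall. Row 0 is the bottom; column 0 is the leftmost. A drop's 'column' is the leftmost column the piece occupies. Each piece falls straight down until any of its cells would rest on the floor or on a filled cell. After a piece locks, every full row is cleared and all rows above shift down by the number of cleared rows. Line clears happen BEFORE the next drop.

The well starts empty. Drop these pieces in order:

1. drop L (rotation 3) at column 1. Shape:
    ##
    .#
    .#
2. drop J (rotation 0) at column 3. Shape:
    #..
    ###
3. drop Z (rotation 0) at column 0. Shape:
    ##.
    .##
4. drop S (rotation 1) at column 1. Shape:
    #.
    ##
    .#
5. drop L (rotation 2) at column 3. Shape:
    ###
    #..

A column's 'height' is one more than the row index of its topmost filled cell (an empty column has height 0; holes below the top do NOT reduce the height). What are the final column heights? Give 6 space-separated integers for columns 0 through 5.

Drop 1: L rot3 at col 1 lands with bottom-row=0; cleared 0 line(s) (total 0); column heights now [0 3 3 0 0 0], max=3
Drop 2: J rot0 at col 3 lands with bottom-row=0; cleared 0 line(s) (total 0); column heights now [0 3 3 2 1 1], max=3
Drop 3: Z rot0 at col 0 lands with bottom-row=3; cleared 0 line(s) (total 0); column heights now [5 5 4 2 1 1], max=5
Drop 4: S rot1 at col 1 lands with bottom-row=4; cleared 0 line(s) (total 0); column heights now [5 7 6 2 1 1], max=7
Drop 5: L rot2 at col 3 lands with bottom-row=2; cleared 0 line(s) (total 0); column heights now [5 7 6 4 4 4], max=7

Answer: 5 7 6 4 4 4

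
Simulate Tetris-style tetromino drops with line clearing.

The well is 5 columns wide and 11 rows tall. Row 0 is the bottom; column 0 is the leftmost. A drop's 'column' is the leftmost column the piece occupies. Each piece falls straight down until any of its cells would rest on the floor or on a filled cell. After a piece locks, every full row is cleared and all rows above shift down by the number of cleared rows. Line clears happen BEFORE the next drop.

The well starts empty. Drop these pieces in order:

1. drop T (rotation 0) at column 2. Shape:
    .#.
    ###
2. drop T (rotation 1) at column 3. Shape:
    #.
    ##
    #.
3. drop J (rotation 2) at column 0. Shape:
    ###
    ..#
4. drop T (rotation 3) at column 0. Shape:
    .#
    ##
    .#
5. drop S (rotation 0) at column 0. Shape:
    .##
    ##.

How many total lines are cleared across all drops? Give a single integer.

Drop 1: T rot0 at col 2 lands with bottom-row=0; cleared 0 line(s) (total 0); column heights now [0 0 1 2 1], max=2
Drop 2: T rot1 at col 3 lands with bottom-row=2; cleared 0 line(s) (total 0); column heights now [0 0 1 5 4], max=5
Drop 3: J rot2 at col 0 lands with bottom-row=1; cleared 0 line(s) (total 0); column heights now [3 3 3 5 4], max=5
Drop 4: T rot3 at col 0 lands with bottom-row=3; cleared 0 line(s) (total 0); column heights now [5 6 3 5 4], max=6
Drop 5: S rot0 at col 0 lands with bottom-row=6; cleared 0 line(s) (total 0); column heights now [7 8 8 5 4], max=8

Answer: 0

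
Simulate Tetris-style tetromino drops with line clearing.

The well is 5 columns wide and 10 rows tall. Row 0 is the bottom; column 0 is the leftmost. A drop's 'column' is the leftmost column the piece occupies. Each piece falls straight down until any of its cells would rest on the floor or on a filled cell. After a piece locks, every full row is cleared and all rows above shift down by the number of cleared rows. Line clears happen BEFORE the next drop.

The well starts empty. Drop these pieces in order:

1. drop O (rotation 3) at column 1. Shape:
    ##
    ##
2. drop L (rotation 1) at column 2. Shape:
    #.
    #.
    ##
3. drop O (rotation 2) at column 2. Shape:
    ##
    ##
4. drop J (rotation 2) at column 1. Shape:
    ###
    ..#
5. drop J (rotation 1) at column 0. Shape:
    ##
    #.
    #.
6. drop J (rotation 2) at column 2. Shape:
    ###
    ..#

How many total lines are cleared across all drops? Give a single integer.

Answer: 2

Derivation:
Drop 1: O rot3 at col 1 lands with bottom-row=0; cleared 0 line(s) (total 0); column heights now [0 2 2 0 0], max=2
Drop 2: L rot1 at col 2 lands with bottom-row=2; cleared 0 line(s) (total 0); column heights now [0 2 5 3 0], max=5
Drop 3: O rot2 at col 2 lands with bottom-row=5; cleared 0 line(s) (total 0); column heights now [0 2 7 7 0], max=7
Drop 4: J rot2 at col 1 lands with bottom-row=7; cleared 0 line(s) (total 0); column heights now [0 9 9 9 0], max=9
Drop 5: J rot1 at col 0 lands with bottom-row=7; cleared 0 line(s) (total 0); column heights now [10 10 9 9 0], max=10
Drop 6: J rot2 at col 2 lands with bottom-row=8; cleared 2 line(s) (total 2); column heights now [8 2 7 8 0], max=8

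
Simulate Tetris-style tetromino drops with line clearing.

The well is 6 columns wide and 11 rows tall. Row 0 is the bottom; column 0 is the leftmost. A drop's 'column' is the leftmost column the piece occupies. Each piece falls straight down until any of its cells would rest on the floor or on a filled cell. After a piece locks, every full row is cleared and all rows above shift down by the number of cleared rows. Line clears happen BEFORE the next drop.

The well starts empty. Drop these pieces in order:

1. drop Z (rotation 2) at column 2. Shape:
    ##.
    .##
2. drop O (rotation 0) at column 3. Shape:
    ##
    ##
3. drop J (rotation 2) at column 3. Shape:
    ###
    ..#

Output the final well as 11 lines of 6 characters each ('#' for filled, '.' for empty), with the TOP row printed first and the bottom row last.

Answer: ......
......
......
......
......
......
...###
...###
...##.
..##..
...##.

Derivation:
Drop 1: Z rot2 at col 2 lands with bottom-row=0; cleared 0 line(s) (total 0); column heights now [0 0 2 2 1 0], max=2
Drop 2: O rot0 at col 3 lands with bottom-row=2; cleared 0 line(s) (total 0); column heights now [0 0 2 4 4 0], max=4
Drop 3: J rot2 at col 3 lands with bottom-row=3; cleared 0 line(s) (total 0); column heights now [0 0 2 5 5 5], max=5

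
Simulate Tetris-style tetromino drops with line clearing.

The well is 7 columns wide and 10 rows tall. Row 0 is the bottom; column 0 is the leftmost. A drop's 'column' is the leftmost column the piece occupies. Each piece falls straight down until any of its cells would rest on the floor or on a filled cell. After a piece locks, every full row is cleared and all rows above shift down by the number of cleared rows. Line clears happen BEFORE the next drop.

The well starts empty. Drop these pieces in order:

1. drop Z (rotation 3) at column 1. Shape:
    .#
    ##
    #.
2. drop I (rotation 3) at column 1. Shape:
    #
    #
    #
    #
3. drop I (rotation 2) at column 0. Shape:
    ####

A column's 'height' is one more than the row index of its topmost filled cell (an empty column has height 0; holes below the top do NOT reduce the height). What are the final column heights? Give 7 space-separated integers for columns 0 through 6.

Drop 1: Z rot3 at col 1 lands with bottom-row=0; cleared 0 line(s) (total 0); column heights now [0 2 3 0 0 0 0], max=3
Drop 2: I rot3 at col 1 lands with bottom-row=2; cleared 0 line(s) (total 0); column heights now [0 6 3 0 0 0 0], max=6
Drop 3: I rot2 at col 0 lands with bottom-row=6; cleared 0 line(s) (total 0); column heights now [7 7 7 7 0 0 0], max=7

Answer: 7 7 7 7 0 0 0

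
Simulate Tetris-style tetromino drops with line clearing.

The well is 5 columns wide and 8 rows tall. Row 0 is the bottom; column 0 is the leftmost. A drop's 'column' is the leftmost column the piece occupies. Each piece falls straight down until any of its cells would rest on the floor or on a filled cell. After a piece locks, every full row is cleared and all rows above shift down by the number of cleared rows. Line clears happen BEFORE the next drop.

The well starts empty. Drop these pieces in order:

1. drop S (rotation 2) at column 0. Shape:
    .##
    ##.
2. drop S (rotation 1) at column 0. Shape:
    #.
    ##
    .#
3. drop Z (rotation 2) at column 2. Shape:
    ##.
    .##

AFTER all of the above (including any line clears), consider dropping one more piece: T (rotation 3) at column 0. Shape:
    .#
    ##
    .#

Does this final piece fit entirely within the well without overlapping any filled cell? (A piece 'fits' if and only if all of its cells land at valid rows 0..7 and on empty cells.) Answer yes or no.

Drop 1: S rot2 at col 0 lands with bottom-row=0; cleared 0 line(s) (total 0); column heights now [1 2 2 0 0], max=2
Drop 2: S rot1 at col 0 lands with bottom-row=2; cleared 0 line(s) (total 0); column heights now [5 4 2 0 0], max=5
Drop 3: Z rot2 at col 2 lands with bottom-row=1; cleared 0 line(s) (total 0); column heights now [5 4 3 3 2], max=5
Test piece T rot3 at col 0 (width 2): heights before test = [5 4 3 3 2]; fits = True

Answer: yes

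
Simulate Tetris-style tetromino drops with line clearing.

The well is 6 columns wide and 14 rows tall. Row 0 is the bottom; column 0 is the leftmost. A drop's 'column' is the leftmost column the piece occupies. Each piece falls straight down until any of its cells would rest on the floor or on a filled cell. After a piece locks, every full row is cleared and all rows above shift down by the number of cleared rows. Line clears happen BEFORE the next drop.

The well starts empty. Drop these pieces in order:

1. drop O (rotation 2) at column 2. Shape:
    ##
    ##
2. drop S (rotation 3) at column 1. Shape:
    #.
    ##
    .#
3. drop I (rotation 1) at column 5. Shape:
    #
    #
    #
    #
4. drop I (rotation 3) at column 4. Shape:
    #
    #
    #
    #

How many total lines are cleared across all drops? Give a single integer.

Drop 1: O rot2 at col 2 lands with bottom-row=0; cleared 0 line(s) (total 0); column heights now [0 0 2 2 0 0], max=2
Drop 2: S rot3 at col 1 lands with bottom-row=2; cleared 0 line(s) (total 0); column heights now [0 5 4 2 0 0], max=5
Drop 3: I rot1 at col 5 lands with bottom-row=0; cleared 0 line(s) (total 0); column heights now [0 5 4 2 0 4], max=5
Drop 4: I rot3 at col 4 lands with bottom-row=0; cleared 0 line(s) (total 0); column heights now [0 5 4 2 4 4], max=5

Answer: 0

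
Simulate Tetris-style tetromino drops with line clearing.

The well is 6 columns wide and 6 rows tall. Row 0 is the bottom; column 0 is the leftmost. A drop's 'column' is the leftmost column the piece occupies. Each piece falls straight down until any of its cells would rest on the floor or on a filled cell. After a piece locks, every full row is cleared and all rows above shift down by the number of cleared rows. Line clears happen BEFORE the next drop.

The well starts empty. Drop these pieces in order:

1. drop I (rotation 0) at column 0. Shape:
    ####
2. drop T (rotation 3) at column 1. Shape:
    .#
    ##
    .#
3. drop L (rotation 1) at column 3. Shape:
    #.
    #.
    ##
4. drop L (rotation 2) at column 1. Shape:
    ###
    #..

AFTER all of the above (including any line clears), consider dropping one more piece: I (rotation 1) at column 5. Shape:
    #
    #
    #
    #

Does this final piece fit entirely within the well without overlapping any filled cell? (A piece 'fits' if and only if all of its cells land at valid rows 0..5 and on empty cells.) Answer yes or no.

Drop 1: I rot0 at col 0 lands with bottom-row=0; cleared 0 line(s) (total 0); column heights now [1 1 1 1 0 0], max=1
Drop 2: T rot3 at col 1 lands with bottom-row=1; cleared 0 line(s) (total 0); column heights now [1 3 4 1 0 0], max=4
Drop 3: L rot1 at col 3 lands with bottom-row=1; cleared 0 line(s) (total 0); column heights now [1 3 4 4 2 0], max=4
Drop 4: L rot2 at col 1 lands with bottom-row=3; cleared 0 line(s) (total 0); column heights now [1 5 5 5 2 0], max=5
Test piece I rot1 at col 5 (width 1): heights before test = [1 5 5 5 2 0]; fits = True

Answer: yes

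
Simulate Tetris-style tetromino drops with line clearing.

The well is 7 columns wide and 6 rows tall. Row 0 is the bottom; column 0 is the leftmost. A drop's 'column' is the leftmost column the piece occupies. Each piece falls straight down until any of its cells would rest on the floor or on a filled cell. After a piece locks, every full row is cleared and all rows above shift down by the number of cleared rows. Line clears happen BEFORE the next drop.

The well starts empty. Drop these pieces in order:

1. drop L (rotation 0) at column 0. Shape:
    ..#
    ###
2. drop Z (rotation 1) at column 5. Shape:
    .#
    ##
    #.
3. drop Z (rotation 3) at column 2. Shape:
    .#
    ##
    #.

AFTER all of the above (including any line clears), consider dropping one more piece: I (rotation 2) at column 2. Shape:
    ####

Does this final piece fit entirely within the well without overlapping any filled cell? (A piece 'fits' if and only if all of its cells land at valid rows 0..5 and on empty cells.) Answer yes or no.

Answer: yes

Derivation:
Drop 1: L rot0 at col 0 lands with bottom-row=0; cleared 0 line(s) (total 0); column heights now [1 1 2 0 0 0 0], max=2
Drop 2: Z rot1 at col 5 lands with bottom-row=0; cleared 0 line(s) (total 0); column heights now [1 1 2 0 0 2 3], max=3
Drop 3: Z rot3 at col 2 lands with bottom-row=2; cleared 0 line(s) (total 0); column heights now [1 1 4 5 0 2 3], max=5
Test piece I rot2 at col 2 (width 4): heights before test = [1 1 4 5 0 2 3]; fits = True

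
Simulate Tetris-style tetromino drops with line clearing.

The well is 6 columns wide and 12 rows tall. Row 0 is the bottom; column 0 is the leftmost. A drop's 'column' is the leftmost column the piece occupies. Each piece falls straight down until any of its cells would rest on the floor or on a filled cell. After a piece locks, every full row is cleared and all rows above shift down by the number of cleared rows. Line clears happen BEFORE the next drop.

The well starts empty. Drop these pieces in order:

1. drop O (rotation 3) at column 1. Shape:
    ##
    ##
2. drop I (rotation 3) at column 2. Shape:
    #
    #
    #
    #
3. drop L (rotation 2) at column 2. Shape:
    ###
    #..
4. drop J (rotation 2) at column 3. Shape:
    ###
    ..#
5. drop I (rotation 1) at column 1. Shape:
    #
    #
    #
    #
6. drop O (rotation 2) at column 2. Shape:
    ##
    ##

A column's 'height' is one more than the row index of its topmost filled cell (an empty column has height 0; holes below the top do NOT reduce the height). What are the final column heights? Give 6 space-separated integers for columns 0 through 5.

Answer: 0 6 11 11 9 9

Derivation:
Drop 1: O rot3 at col 1 lands with bottom-row=0; cleared 0 line(s) (total 0); column heights now [0 2 2 0 0 0], max=2
Drop 2: I rot3 at col 2 lands with bottom-row=2; cleared 0 line(s) (total 0); column heights now [0 2 6 0 0 0], max=6
Drop 3: L rot2 at col 2 lands with bottom-row=6; cleared 0 line(s) (total 0); column heights now [0 2 8 8 8 0], max=8
Drop 4: J rot2 at col 3 lands with bottom-row=7; cleared 0 line(s) (total 0); column heights now [0 2 8 9 9 9], max=9
Drop 5: I rot1 at col 1 lands with bottom-row=2; cleared 0 line(s) (total 0); column heights now [0 6 8 9 9 9], max=9
Drop 6: O rot2 at col 2 lands with bottom-row=9; cleared 0 line(s) (total 0); column heights now [0 6 11 11 9 9], max=11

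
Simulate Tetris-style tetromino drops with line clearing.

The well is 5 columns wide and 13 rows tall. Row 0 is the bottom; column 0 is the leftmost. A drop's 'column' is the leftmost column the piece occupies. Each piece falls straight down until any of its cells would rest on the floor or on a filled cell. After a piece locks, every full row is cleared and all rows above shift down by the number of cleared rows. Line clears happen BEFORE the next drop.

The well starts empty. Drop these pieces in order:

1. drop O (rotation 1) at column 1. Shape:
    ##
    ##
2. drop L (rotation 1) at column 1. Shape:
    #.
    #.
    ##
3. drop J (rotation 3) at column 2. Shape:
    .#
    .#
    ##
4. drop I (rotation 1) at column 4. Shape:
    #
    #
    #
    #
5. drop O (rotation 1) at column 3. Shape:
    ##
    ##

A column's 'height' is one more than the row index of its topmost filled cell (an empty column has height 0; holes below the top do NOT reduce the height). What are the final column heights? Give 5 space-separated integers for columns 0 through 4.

Drop 1: O rot1 at col 1 lands with bottom-row=0; cleared 0 line(s) (total 0); column heights now [0 2 2 0 0], max=2
Drop 2: L rot1 at col 1 lands with bottom-row=2; cleared 0 line(s) (total 0); column heights now [0 5 3 0 0], max=5
Drop 3: J rot3 at col 2 lands with bottom-row=3; cleared 0 line(s) (total 0); column heights now [0 5 4 6 0], max=6
Drop 4: I rot1 at col 4 lands with bottom-row=0; cleared 0 line(s) (total 0); column heights now [0 5 4 6 4], max=6
Drop 5: O rot1 at col 3 lands with bottom-row=6; cleared 0 line(s) (total 0); column heights now [0 5 4 8 8], max=8

Answer: 0 5 4 8 8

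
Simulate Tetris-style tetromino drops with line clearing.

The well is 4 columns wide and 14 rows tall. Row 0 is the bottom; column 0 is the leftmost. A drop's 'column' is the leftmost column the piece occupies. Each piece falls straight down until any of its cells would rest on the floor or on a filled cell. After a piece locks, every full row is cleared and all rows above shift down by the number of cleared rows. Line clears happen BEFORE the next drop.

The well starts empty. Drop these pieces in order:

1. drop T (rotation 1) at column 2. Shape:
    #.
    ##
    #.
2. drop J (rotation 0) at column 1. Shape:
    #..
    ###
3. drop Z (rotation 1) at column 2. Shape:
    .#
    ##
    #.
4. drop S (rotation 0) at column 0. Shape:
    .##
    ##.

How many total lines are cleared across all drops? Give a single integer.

Drop 1: T rot1 at col 2 lands with bottom-row=0; cleared 0 line(s) (total 0); column heights now [0 0 3 2], max=3
Drop 2: J rot0 at col 1 lands with bottom-row=3; cleared 0 line(s) (total 0); column heights now [0 5 4 4], max=5
Drop 3: Z rot1 at col 2 lands with bottom-row=4; cleared 0 line(s) (total 0); column heights now [0 5 6 7], max=7
Drop 4: S rot0 at col 0 lands with bottom-row=5; cleared 1 line(s) (total 1); column heights now [0 6 6 6], max=6

Answer: 1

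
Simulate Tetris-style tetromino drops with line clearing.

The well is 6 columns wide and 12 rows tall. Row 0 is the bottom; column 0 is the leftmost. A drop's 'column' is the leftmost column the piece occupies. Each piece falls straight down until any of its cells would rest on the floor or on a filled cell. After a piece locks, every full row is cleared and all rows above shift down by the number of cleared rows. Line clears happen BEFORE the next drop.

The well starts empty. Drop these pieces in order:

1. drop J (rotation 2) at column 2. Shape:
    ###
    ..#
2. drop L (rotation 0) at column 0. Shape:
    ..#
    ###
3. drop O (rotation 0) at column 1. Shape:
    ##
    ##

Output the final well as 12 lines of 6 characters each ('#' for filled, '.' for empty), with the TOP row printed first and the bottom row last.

Answer: ......
......
......
......
......
......
.##...
.##...
..#...
###...
..###.
....#.

Derivation:
Drop 1: J rot2 at col 2 lands with bottom-row=0; cleared 0 line(s) (total 0); column heights now [0 0 2 2 2 0], max=2
Drop 2: L rot0 at col 0 lands with bottom-row=2; cleared 0 line(s) (total 0); column heights now [3 3 4 2 2 0], max=4
Drop 3: O rot0 at col 1 lands with bottom-row=4; cleared 0 line(s) (total 0); column heights now [3 6 6 2 2 0], max=6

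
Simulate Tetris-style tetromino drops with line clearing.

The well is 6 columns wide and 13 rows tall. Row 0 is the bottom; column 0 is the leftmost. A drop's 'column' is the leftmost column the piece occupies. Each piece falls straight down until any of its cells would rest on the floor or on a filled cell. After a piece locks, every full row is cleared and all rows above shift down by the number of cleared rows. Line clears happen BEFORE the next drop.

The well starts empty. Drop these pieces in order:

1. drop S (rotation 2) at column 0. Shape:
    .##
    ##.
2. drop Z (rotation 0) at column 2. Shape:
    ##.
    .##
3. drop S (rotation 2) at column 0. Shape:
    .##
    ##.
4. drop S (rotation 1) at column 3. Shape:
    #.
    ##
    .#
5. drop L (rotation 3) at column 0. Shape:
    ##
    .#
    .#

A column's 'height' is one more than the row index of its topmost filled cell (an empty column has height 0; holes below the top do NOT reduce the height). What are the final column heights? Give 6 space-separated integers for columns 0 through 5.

Drop 1: S rot2 at col 0 lands with bottom-row=0; cleared 0 line(s) (total 0); column heights now [1 2 2 0 0 0], max=2
Drop 2: Z rot0 at col 2 lands with bottom-row=1; cleared 0 line(s) (total 0); column heights now [1 2 3 3 2 0], max=3
Drop 3: S rot2 at col 0 lands with bottom-row=2; cleared 0 line(s) (total 0); column heights now [3 4 4 3 2 0], max=4
Drop 4: S rot1 at col 3 lands with bottom-row=2; cleared 0 line(s) (total 0); column heights now [3 4 4 5 4 0], max=5
Drop 5: L rot3 at col 0 lands with bottom-row=4; cleared 0 line(s) (total 0); column heights now [7 7 4 5 4 0], max=7

Answer: 7 7 4 5 4 0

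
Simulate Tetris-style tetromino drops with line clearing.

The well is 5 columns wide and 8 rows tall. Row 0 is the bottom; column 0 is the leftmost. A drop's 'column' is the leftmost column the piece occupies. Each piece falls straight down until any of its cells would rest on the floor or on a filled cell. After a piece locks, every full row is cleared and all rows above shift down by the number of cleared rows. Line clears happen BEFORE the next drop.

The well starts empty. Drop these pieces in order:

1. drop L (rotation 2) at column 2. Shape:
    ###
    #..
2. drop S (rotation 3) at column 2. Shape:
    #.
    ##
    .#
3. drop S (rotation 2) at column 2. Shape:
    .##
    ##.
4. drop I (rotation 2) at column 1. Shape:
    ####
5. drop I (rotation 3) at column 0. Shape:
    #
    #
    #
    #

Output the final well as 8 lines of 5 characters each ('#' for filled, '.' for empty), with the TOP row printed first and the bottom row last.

Answer: .####
...##
..##.
..#..
#.##.
#..#.
#.###
#.#..

Derivation:
Drop 1: L rot2 at col 2 lands with bottom-row=0; cleared 0 line(s) (total 0); column heights now [0 0 2 2 2], max=2
Drop 2: S rot3 at col 2 lands with bottom-row=2; cleared 0 line(s) (total 0); column heights now [0 0 5 4 2], max=5
Drop 3: S rot2 at col 2 lands with bottom-row=5; cleared 0 line(s) (total 0); column heights now [0 0 6 7 7], max=7
Drop 4: I rot2 at col 1 lands with bottom-row=7; cleared 0 line(s) (total 0); column heights now [0 8 8 8 8], max=8
Drop 5: I rot3 at col 0 lands with bottom-row=0; cleared 0 line(s) (total 0); column heights now [4 8 8 8 8], max=8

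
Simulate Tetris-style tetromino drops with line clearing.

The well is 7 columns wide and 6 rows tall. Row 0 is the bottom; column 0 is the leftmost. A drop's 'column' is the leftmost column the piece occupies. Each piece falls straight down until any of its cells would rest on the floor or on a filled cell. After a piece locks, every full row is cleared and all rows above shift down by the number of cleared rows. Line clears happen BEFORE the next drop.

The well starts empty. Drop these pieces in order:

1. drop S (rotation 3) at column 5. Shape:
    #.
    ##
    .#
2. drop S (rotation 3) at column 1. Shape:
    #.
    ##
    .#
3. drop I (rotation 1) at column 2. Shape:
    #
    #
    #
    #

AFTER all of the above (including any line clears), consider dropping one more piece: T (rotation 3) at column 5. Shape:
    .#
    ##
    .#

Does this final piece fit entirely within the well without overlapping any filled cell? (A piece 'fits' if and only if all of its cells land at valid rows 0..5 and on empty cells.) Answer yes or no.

Answer: yes

Derivation:
Drop 1: S rot3 at col 5 lands with bottom-row=0; cleared 0 line(s) (total 0); column heights now [0 0 0 0 0 3 2], max=3
Drop 2: S rot3 at col 1 lands with bottom-row=0; cleared 0 line(s) (total 0); column heights now [0 3 2 0 0 3 2], max=3
Drop 3: I rot1 at col 2 lands with bottom-row=2; cleared 0 line(s) (total 0); column heights now [0 3 6 0 0 3 2], max=6
Test piece T rot3 at col 5 (width 2): heights before test = [0 3 6 0 0 3 2]; fits = True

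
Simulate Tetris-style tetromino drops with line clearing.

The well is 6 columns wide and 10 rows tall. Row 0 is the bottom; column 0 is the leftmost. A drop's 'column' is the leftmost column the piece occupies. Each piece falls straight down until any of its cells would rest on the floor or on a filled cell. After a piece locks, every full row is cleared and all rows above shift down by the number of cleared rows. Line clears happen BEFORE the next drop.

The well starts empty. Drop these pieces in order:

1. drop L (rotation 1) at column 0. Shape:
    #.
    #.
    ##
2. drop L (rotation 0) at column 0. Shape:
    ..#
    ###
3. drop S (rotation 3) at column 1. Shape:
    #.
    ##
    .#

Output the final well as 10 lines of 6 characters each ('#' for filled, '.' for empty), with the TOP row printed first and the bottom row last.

Answer: ......
......
.#....
.##...
..#...
..#...
###...
#.....
#.....
##....

Derivation:
Drop 1: L rot1 at col 0 lands with bottom-row=0; cleared 0 line(s) (total 0); column heights now [3 1 0 0 0 0], max=3
Drop 2: L rot0 at col 0 lands with bottom-row=3; cleared 0 line(s) (total 0); column heights now [4 4 5 0 0 0], max=5
Drop 3: S rot3 at col 1 lands with bottom-row=5; cleared 0 line(s) (total 0); column heights now [4 8 7 0 0 0], max=8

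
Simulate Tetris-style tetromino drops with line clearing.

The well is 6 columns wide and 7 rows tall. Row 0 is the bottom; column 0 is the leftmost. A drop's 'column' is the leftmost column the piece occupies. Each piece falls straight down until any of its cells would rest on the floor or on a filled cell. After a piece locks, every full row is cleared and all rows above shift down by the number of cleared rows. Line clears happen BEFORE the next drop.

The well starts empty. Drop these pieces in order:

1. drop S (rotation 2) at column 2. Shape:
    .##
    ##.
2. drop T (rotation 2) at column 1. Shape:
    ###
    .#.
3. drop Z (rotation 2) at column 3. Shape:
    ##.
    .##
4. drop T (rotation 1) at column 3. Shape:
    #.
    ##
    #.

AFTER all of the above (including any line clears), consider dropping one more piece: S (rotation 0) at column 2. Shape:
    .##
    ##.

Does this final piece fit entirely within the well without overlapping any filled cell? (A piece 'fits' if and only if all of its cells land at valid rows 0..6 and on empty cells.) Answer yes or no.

Answer: no

Derivation:
Drop 1: S rot2 at col 2 lands with bottom-row=0; cleared 0 line(s) (total 0); column heights now [0 0 1 2 2 0], max=2
Drop 2: T rot2 at col 1 lands with bottom-row=1; cleared 0 line(s) (total 0); column heights now [0 3 3 3 2 0], max=3
Drop 3: Z rot2 at col 3 lands with bottom-row=2; cleared 0 line(s) (total 0); column heights now [0 3 3 4 4 3], max=4
Drop 4: T rot1 at col 3 lands with bottom-row=4; cleared 0 line(s) (total 0); column heights now [0 3 3 7 6 3], max=7
Test piece S rot0 at col 2 (width 3): heights before test = [0 3 3 7 6 3]; fits = False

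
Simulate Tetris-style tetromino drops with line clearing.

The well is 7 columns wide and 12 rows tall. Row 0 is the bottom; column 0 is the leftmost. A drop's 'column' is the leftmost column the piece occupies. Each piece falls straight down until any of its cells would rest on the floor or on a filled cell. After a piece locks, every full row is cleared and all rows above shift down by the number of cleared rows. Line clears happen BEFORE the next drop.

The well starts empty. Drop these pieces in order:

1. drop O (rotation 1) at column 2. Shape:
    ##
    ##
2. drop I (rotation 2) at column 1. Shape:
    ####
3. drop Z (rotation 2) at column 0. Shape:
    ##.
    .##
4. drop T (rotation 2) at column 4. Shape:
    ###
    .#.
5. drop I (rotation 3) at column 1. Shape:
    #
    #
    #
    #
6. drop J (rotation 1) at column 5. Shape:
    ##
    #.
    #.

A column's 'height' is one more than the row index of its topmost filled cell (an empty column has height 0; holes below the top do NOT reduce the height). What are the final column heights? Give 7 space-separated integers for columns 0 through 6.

Drop 1: O rot1 at col 2 lands with bottom-row=0; cleared 0 line(s) (total 0); column heights now [0 0 2 2 0 0 0], max=2
Drop 2: I rot2 at col 1 lands with bottom-row=2; cleared 0 line(s) (total 0); column heights now [0 3 3 3 3 0 0], max=3
Drop 3: Z rot2 at col 0 lands with bottom-row=3; cleared 0 line(s) (total 0); column heights now [5 5 4 3 3 0 0], max=5
Drop 4: T rot2 at col 4 lands with bottom-row=2; cleared 0 line(s) (total 0); column heights now [5 5 4 3 4 4 4], max=5
Drop 5: I rot3 at col 1 lands with bottom-row=5; cleared 0 line(s) (total 0); column heights now [5 9 4 3 4 4 4], max=9
Drop 6: J rot1 at col 5 lands with bottom-row=4; cleared 0 line(s) (total 0); column heights now [5 9 4 3 4 7 7], max=9

Answer: 5 9 4 3 4 7 7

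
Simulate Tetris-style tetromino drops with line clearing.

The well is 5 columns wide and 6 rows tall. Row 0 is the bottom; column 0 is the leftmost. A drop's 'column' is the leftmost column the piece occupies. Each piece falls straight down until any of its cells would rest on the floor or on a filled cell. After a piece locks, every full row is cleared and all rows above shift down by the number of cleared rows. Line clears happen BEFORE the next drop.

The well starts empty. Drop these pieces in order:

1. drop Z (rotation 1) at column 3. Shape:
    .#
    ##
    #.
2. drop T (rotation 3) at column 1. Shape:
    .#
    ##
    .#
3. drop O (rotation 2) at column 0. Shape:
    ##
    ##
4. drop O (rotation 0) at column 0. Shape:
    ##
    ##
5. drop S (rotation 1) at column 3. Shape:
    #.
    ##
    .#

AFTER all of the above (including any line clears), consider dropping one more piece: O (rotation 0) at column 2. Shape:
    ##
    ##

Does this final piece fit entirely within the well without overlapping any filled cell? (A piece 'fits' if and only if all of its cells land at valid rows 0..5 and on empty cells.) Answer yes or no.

Drop 1: Z rot1 at col 3 lands with bottom-row=0; cleared 0 line(s) (total 0); column heights now [0 0 0 2 3], max=3
Drop 2: T rot3 at col 1 lands with bottom-row=0; cleared 0 line(s) (total 0); column heights now [0 2 3 2 3], max=3
Drop 3: O rot2 at col 0 lands with bottom-row=2; cleared 0 line(s) (total 0); column heights now [4 4 3 2 3], max=4
Drop 4: O rot0 at col 0 lands with bottom-row=4; cleared 0 line(s) (total 0); column heights now [6 6 3 2 3], max=6
Drop 5: S rot1 at col 3 lands with bottom-row=3; cleared 0 line(s) (total 0); column heights now [6 6 3 6 5], max=6
Test piece O rot0 at col 2 (width 2): heights before test = [6 6 3 6 5]; fits = False

Answer: no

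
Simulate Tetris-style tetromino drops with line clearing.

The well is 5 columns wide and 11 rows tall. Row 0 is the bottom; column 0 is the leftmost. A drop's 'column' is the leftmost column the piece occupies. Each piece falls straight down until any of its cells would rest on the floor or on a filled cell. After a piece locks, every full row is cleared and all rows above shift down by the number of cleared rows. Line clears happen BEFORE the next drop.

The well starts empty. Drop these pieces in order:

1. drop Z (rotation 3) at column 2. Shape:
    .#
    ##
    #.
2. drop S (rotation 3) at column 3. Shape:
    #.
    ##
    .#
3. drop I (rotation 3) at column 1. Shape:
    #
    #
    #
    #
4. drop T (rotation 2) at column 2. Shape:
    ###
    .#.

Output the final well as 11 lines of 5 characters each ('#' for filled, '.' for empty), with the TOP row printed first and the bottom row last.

Drop 1: Z rot3 at col 2 lands with bottom-row=0; cleared 0 line(s) (total 0); column heights now [0 0 2 3 0], max=3
Drop 2: S rot3 at col 3 lands with bottom-row=2; cleared 0 line(s) (total 0); column heights now [0 0 2 5 4], max=5
Drop 3: I rot3 at col 1 lands with bottom-row=0; cleared 0 line(s) (total 0); column heights now [0 4 2 5 4], max=5
Drop 4: T rot2 at col 2 lands with bottom-row=5; cleared 0 line(s) (total 0); column heights now [0 4 7 7 7], max=7

Answer: .....
.....
.....
.....
..###
...#.
...#.
.#.##
.#.##
.###.
.##..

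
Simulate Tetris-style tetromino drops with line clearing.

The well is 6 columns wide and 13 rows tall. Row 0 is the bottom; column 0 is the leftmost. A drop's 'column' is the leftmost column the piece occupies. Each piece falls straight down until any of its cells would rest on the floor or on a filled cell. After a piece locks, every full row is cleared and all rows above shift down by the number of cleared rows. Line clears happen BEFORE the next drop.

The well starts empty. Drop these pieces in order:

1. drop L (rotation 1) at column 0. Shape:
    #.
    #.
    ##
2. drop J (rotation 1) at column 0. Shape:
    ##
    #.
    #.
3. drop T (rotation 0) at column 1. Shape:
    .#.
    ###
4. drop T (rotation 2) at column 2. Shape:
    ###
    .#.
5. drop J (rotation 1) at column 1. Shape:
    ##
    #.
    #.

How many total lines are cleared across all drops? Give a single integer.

Answer: 0

Derivation:
Drop 1: L rot1 at col 0 lands with bottom-row=0; cleared 0 line(s) (total 0); column heights now [3 1 0 0 0 0], max=3
Drop 2: J rot1 at col 0 lands with bottom-row=3; cleared 0 line(s) (total 0); column heights now [6 6 0 0 0 0], max=6
Drop 3: T rot0 at col 1 lands with bottom-row=6; cleared 0 line(s) (total 0); column heights now [6 7 8 7 0 0], max=8
Drop 4: T rot2 at col 2 lands with bottom-row=7; cleared 0 line(s) (total 0); column heights now [6 7 9 9 9 0], max=9
Drop 5: J rot1 at col 1 lands with bottom-row=7; cleared 0 line(s) (total 0); column heights now [6 10 10 9 9 0], max=10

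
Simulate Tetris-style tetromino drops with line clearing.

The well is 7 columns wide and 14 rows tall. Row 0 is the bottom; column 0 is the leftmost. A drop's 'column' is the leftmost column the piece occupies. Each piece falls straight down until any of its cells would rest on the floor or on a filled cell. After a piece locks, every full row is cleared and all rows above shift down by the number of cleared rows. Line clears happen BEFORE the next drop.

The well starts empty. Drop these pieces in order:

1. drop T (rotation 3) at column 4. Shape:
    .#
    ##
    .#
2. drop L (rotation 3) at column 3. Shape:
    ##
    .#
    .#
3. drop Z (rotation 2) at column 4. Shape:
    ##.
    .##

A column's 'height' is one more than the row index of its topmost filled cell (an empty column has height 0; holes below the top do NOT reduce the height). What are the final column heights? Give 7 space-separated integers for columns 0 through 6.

Answer: 0 0 0 5 6 6 5

Derivation:
Drop 1: T rot3 at col 4 lands with bottom-row=0; cleared 0 line(s) (total 0); column heights now [0 0 0 0 2 3 0], max=3
Drop 2: L rot3 at col 3 lands with bottom-row=2; cleared 0 line(s) (total 0); column heights now [0 0 0 5 5 3 0], max=5
Drop 3: Z rot2 at col 4 lands with bottom-row=4; cleared 0 line(s) (total 0); column heights now [0 0 0 5 6 6 5], max=6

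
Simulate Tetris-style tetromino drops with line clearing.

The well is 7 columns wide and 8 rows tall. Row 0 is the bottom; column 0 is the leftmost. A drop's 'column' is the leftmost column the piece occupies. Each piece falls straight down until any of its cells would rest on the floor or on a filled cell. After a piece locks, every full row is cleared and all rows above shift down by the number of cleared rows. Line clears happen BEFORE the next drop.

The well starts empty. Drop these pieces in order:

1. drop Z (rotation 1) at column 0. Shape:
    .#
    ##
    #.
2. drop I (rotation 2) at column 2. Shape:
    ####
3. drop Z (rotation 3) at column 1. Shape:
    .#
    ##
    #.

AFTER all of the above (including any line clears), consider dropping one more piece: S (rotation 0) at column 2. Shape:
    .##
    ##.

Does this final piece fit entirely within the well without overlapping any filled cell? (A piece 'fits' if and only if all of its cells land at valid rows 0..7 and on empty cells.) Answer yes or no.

Answer: yes

Derivation:
Drop 1: Z rot1 at col 0 lands with bottom-row=0; cleared 0 line(s) (total 0); column heights now [2 3 0 0 0 0 0], max=3
Drop 2: I rot2 at col 2 lands with bottom-row=0; cleared 0 line(s) (total 0); column heights now [2 3 1 1 1 1 0], max=3
Drop 3: Z rot3 at col 1 lands with bottom-row=3; cleared 0 line(s) (total 0); column heights now [2 5 6 1 1 1 0], max=6
Test piece S rot0 at col 2 (width 3): heights before test = [2 5 6 1 1 1 0]; fits = True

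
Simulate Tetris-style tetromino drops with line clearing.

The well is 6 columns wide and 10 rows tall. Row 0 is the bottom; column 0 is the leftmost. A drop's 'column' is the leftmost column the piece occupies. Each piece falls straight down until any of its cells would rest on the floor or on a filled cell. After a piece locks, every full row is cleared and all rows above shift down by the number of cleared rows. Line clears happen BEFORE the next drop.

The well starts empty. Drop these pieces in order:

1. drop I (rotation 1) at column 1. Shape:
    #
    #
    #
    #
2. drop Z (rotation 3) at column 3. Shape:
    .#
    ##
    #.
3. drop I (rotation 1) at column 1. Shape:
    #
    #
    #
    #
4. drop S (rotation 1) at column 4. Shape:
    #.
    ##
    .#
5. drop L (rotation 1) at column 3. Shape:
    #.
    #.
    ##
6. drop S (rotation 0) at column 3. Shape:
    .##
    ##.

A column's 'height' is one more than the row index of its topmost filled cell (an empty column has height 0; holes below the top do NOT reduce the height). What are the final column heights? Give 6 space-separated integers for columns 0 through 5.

Answer: 0 8 0 9 10 10

Derivation:
Drop 1: I rot1 at col 1 lands with bottom-row=0; cleared 0 line(s) (total 0); column heights now [0 4 0 0 0 0], max=4
Drop 2: Z rot3 at col 3 lands with bottom-row=0; cleared 0 line(s) (total 0); column heights now [0 4 0 2 3 0], max=4
Drop 3: I rot1 at col 1 lands with bottom-row=4; cleared 0 line(s) (total 0); column heights now [0 8 0 2 3 0], max=8
Drop 4: S rot1 at col 4 lands with bottom-row=2; cleared 0 line(s) (total 0); column heights now [0 8 0 2 5 4], max=8
Drop 5: L rot1 at col 3 lands with bottom-row=5; cleared 0 line(s) (total 0); column heights now [0 8 0 8 6 4], max=8
Drop 6: S rot0 at col 3 lands with bottom-row=8; cleared 0 line(s) (total 0); column heights now [0 8 0 9 10 10], max=10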